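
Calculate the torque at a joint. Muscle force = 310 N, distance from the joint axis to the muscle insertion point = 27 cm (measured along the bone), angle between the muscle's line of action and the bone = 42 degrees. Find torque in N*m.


Torque = F * d * sin(theta)   (moment arm = d*sin(theta))
d = 27 cm = 0.27 m
Torque = 310 * 0.27 * sin(42)
Torque = 56.01 N*m


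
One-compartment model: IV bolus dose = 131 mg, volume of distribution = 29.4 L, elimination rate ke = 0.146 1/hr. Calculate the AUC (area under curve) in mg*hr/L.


C0 = Dose/Vd = 131/29.4 = 4.45578 mg/L
AUC = C0/ke = 4.45578/0.146
AUC = 30.52 mg*hr/L


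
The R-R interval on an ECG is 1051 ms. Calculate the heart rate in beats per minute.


HR = 60 / RR_interval(s)
RR = 1051 ms = 1.051 s
HR = 60 / 1.051 = 57.09 bpm


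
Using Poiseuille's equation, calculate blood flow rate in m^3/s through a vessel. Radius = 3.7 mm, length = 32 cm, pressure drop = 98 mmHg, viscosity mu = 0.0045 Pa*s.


Q = pi*r^4*dP / (8*mu*L)
r = 0.0037 m, L = 0.32 m
dP = 98 mmHg = 13065.556 Pa
Q = 6.6778e-04 m^3/s


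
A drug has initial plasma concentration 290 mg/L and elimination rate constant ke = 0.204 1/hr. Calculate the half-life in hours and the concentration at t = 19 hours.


t_half = ln(2) / ke = 0.693147 / 0.204 = 3.398 hr
C(t) = C0 * exp(-ke*t) = 290 * exp(-0.204*19)
C(19) = 6.013 mg/L


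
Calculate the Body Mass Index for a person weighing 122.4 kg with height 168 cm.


BMI = weight / height^2
height = 168 cm = 1.68 m
BMI = 122.4 / 1.68^2
BMI = 43.37 kg/m^2


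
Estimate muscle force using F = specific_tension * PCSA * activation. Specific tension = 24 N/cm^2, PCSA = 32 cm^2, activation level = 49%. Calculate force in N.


F = sigma * PCSA * activation
F = 24 * 32 * 0.49
F = 376.3 N


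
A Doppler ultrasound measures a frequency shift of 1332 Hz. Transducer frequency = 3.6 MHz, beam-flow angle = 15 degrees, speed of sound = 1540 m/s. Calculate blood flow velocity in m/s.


v = fd * c / (2 * f0 * cos(theta))
v = 1332 * 1540 / (2 * 3.6000e+06 * cos(15))
v = 0.295 m/s


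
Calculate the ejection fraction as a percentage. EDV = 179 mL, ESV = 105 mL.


SV = EDV - ESV = 179 - 105 = 74 mL
EF = SV/EDV * 100 = 74/179 * 100
EF = 41.34%


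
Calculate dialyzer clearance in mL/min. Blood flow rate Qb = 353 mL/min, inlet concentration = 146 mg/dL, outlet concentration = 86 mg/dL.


K = Qb * (Cb_in - Cb_out) / Cb_in
K = 353 * (146 - 86) / 146
K = 145.1 mL/min


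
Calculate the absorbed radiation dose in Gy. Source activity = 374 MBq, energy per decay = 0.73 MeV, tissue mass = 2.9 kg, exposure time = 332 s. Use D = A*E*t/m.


A = 374 MBq = 3.7400e+08 Bq
E = 0.73 MeV = 1.16946e-13 J
D = A*E*t/m = 3.7400e+08*1.16946e-13*332/2.9
D = 0.005007 Gy


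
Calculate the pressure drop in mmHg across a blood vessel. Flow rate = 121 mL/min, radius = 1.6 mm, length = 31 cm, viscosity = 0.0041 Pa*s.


dP = 8*mu*L*Q / (pi*r^4)
Q = 121 mL/min = 2.01667e-06 m^3/s
dP = 995.957 Pa = 995.957 / 133.322 mmHg = 7.47 mmHg


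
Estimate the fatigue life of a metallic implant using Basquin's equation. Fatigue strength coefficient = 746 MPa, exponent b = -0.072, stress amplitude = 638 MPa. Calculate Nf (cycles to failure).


sigma_a = sigma_f' * (2Nf)^b
2Nf = (sigma_a/sigma_f')^(1/b)
2Nf = (638/746)^(1/-0.072)
2Nf = 8.7762224
Nf = 4.388


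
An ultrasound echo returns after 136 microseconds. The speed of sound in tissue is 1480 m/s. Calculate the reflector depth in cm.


depth = c * t / 2
t = 136 us = 1.3600e-04 s
depth = 1480 * 1.3600e-04 / 2
depth = 0.10064 m = 10.064 cm


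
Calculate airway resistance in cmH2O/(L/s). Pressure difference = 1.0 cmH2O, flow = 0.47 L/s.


R = dP / flow
R = 1.0 / 0.47
R = 2.128 cmH2O/(L/s)


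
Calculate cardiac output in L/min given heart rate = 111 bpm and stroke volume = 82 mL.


CO = HR * SV
CO = 111 * 82 / 1000
CO = 9.102 L/min


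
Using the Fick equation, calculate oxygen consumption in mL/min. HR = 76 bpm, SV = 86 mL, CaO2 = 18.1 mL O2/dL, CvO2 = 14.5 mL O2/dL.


CO = HR*SV = 76*86/1000 = 6.536 L/min
a-v O2 diff = 18.1 - 14.5 = 3.6 mL/dL
VO2 = CO * (CaO2-CvO2) * 10 dL/L
VO2 = 6.536 * 3.6 * 10
VO2 = 235.3 mL/min


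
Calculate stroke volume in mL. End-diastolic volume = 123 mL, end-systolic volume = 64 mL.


SV = EDV - ESV
SV = 123 - 64
SV = 59 mL


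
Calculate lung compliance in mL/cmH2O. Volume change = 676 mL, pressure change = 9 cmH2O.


C = dV / dP
C = 676 / 9
C = 75.11 mL/cmH2O


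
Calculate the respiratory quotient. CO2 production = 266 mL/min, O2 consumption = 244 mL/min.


RQ = VCO2 / VO2
RQ = 266 / 244
RQ = 1.09


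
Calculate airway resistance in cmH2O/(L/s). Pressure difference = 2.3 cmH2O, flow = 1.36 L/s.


R = dP / flow
R = 2.3 / 1.36
R = 1.691 cmH2O/(L/s)


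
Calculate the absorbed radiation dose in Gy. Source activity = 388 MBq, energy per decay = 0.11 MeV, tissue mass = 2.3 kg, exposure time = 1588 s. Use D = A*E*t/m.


A = 388 MBq = 3.8800e+08 Bq
E = 0.11 MeV = 1.7622e-14 J
D = A*E*t/m = 3.8800e+08*1.7622e-14*1588/2.3
D = 0.004721 Gy


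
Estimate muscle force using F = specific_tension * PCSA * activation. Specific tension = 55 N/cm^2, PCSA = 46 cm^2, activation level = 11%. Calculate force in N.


F = sigma * PCSA * activation
F = 55 * 46 * 0.11
F = 278.3 N


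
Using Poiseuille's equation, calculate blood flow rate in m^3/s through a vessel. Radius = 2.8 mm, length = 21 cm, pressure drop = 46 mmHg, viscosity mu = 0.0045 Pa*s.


Q = pi*r^4*dP / (8*mu*L)
r = 0.0028 m, L = 0.21 m
dP = 46 mmHg = 6132.812 Pa
Q = 1.5665e-04 m^3/s


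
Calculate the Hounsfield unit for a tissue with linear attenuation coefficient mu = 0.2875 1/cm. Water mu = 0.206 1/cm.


HU = ((mu_tissue - mu_water) / mu_water) * 1000
HU = ((0.2875 - 0.206) / 0.206) * 1000
HU = 395.6


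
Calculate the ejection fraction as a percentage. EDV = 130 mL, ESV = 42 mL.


SV = EDV - ESV = 130 - 42 = 88 mL
EF = SV/EDV * 100 = 88/130 * 100
EF = 67.69%


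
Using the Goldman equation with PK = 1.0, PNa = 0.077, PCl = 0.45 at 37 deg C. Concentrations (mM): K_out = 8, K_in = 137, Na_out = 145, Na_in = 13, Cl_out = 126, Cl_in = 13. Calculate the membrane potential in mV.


Vm = (RT/F)*ln((PK*Ko + PNa*Nao + PCl*Cli)/(PK*Ki + PNa*Nai + PCl*Clo))
Numer = 25.015, Denom = 194.701
Vm = -54.84 mV


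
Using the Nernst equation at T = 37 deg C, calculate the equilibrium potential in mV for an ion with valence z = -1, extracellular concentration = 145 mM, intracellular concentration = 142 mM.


E = (RT/(zF)) * ln(C_out/C_in)
T = 37 + 273.15 = 310.15 K
E = (8.314 * 310.15 / (-1 * 96485)) * ln(145/142)
E = -0.5587 mV


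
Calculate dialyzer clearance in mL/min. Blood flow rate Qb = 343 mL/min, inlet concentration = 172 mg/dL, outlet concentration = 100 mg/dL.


K = Qb * (Cb_in - Cb_out) / Cb_in
K = 343 * (172 - 100) / 172
K = 143.6 mL/min


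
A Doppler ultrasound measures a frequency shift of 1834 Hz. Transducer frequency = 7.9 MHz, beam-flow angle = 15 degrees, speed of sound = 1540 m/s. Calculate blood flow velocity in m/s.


v = fd * c / (2 * f0 * cos(theta))
v = 1834 * 1540 / (2 * 7.9000e+06 * cos(15))
v = 0.1851 m/s


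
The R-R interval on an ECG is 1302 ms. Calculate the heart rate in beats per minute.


HR = 60 / RR_interval(s)
RR = 1302 ms = 1.302 s
HR = 60 / 1.302 = 46.08 bpm


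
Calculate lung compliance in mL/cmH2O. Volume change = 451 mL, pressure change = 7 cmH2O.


C = dV / dP
C = 451 / 7
C = 64.43 mL/cmH2O


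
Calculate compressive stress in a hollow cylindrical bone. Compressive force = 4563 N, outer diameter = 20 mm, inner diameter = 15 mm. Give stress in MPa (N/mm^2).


A = pi*(r_o^2 - r_i^2)
r_o = 10 mm, r_i = 7.5 mm
A = 137.445 mm^2
sigma = F/A = 4563 / 137.445
sigma = 33.2 MPa


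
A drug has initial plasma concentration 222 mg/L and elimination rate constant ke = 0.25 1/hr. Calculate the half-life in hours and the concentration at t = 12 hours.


t_half = ln(2) / ke = 0.693147 / 0.25 = 2.773 hr
C(t) = C0 * exp(-ke*t) = 222 * exp(-0.25*12)
C(12) = 11.05 mg/L


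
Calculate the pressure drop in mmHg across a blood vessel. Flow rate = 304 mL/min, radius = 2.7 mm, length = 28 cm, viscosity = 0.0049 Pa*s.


dP = 8*mu*L*Q / (pi*r^4)
Q = 304 mL/min = 5.06667e-06 m^3/s
dP = 333.09 Pa = 333.09 / 133.322 mmHg = 2.498 mmHg


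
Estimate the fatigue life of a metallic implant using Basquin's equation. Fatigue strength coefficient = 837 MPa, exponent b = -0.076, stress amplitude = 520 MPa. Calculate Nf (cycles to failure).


sigma_a = sigma_f' * (2Nf)^b
2Nf = (sigma_a/sigma_f')^(1/b)
2Nf = (520/837)^(1/-0.076)
2Nf = 524.84108
Nf = 262.4


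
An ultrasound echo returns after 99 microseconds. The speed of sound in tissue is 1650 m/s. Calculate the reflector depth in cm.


depth = c * t / 2
t = 99 us = 9.9000e-05 s
depth = 1650 * 9.9000e-05 / 2
depth = 0.081675 m = 8.1675 cm


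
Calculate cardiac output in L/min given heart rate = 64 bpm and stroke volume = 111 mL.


CO = HR * SV
CO = 64 * 111 / 1000
CO = 7.104 L/min


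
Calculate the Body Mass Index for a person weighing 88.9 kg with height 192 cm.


BMI = weight / height^2
height = 192 cm = 1.92 m
BMI = 88.9 / 1.92^2
BMI = 24.12 kg/m^2


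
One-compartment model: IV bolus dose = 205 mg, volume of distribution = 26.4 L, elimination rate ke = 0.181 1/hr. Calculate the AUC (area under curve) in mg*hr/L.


C0 = Dose/Vd = 205/26.4 = 7.76515 mg/L
AUC = C0/ke = 7.76515/0.181
AUC = 42.9 mg*hr/L


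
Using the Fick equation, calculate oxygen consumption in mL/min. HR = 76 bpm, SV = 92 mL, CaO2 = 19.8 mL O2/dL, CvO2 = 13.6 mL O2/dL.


CO = HR*SV = 76*92/1000 = 6.992 L/min
a-v O2 diff = 19.8 - 13.6 = 6.2 mL/dL
VO2 = CO * (CaO2-CvO2) * 10 dL/L
VO2 = 6.992 * 6.2 * 10
VO2 = 433.5 mL/min


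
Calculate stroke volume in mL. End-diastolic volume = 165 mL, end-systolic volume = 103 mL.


SV = EDV - ESV
SV = 165 - 103
SV = 62 mL


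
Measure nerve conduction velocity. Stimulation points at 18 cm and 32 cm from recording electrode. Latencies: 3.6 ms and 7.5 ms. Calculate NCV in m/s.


Distance = (32 - 18) / 100 = 0.14 m
dt = (7.5 - 3.6) / 1000 = 0.0039 s
NCV = dist / dt = 35.9 m/s


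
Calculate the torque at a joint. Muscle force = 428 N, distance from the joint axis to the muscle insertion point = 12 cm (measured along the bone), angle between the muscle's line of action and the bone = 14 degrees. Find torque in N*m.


Torque = F * d * sin(theta)   (moment arm = d*sin(theta))
d = 12 cm = 0.12 m
Torque = 428 * 0.12 * sin(14)
Torque = 12.43 N*m


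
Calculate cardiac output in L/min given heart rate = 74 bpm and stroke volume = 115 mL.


CO = HR * SV
CO = 74 * 115 / 1000
CO = 8.51 L/min


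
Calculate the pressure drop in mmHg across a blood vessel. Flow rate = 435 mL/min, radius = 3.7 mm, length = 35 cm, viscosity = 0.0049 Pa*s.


dP = 8*mu*L*Q / (pi*r^4)
Q = 435 mL/min = 7.25e-06 m^3/s
dP = 168.941 Pa = 168.941 / 133.322 mmHg = 1.267 mmHg


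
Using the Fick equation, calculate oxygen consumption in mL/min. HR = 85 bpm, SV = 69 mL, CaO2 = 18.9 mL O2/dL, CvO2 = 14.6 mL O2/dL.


CO = HR*SV = 85*69/1000 = 5.865 L/min
a-v O2 diff = 18.9 - 14.6 = 4.3 mL/dL
VO2 = CO * (CaO2-CvO2) * 10 dL/L
VO2 = 5.865 * 4.3 * 10
VO2 = 252.2 mL/min


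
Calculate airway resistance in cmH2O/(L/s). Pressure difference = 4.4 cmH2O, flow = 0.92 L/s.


R = dP / flow
R = 4.4 / 0.92
R = 4.783 cmH2O/(L/s)


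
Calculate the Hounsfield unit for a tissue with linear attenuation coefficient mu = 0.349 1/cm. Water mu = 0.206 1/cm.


HU = ((mu_tissue - mu_water) / mu_water) * 1000
HU = ((0.349 - 0.206) / 0.206) * 1000
HU = 694.2


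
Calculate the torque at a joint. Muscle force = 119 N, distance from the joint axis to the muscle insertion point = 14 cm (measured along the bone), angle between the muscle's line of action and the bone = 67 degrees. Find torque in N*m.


Torque = F * d * sin(theta)   (moment arm = d*sin(theta))
d = 14 cm = 0.14 m
Torque = 119 * 0.14 * sin(67)
Torque = 15.34 N*m


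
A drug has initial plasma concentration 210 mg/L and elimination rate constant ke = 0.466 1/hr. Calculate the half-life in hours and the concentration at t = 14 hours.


t_half = ln(2) / ke = 0.693147 / 0.466 = 1.487 hr
C(t) = C0 * exp(-ke*t) = 210 * exp(-0.466*14)
C(14) = 0.3082 mg/L


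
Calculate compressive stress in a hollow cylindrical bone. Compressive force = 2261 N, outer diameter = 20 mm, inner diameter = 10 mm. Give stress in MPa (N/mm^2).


A = pi*(r_o^2 - r_i^2)
r_o = 10 mm, r_i = 5 mm
A = 235.619 mm^2
sigma = F/A = 2261 / 235.619
sigma = 9.596 MPa


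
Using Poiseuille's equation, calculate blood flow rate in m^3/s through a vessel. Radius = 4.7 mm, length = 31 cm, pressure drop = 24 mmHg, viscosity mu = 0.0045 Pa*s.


Q = pi*r^4*dP / (8*mu*L)
r = 0.0047 m, L = 0.31 m
dP = 24 mmHg = 3199.728 Pa
Q = 4.3953e-04 m^3/s


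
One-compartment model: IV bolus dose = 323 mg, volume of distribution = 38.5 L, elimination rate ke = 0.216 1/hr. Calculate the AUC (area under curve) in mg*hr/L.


C0 = Dose/Vd = 323/38.5 = 8.38961 mg/L
AUC = C0/ke = 8.38961/0.216
AUC = 38.84 mg*hr/L


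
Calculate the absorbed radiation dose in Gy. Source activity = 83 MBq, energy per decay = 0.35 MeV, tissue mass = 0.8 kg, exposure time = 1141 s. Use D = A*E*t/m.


A = 83 MBq = 8.3000e+07 Bq
E = 0.35 MeV = 5.607e-14 J
D = A*E*t/m = 8.3000e+07*5.607e-14*1141/0.8
D = 0.006637 Gy


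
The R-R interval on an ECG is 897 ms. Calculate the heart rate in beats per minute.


HR = 60 / RR_interval(s)
RR = 897 ms = 0.897 s
HR = 60 / 0.897 = 66.89 bpm


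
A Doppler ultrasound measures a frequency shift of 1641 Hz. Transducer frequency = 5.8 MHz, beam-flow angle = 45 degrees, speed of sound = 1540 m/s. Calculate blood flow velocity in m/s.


v = fd * c / (2 * f0 * cos(theta))
v = 1641 * 1540 / (2 * 5.8000e+06 * cos(45))
v = 0.3081 m/s


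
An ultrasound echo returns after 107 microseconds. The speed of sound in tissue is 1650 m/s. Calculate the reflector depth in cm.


depth = c * t / 2
t = 107 us = 1.0700e-04 s
depth = 1650 * 1.0700e-04 / 2
depth = 0.088275 m = 8.8275 cm


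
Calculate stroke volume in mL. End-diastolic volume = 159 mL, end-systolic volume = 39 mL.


SV = EDV - ESV
SV = 159 - 39
SV = 120 mL


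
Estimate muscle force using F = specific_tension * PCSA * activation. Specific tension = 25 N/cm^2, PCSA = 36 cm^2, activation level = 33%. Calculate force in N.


F = sigma * PCSA * activation
F = 25 * 36 * 0.33
F = 297 N


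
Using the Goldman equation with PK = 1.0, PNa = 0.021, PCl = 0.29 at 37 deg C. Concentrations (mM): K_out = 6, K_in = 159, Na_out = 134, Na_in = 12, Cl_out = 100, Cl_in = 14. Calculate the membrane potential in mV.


Vm = (RT/F)*ln((PK*Ko + PNa*Nao + PCl*Cli)/(PK*Ki + PNa*Nai + PCl*Clo))
Numer = 12.874, Denom = 188.252
Vm = -71.69 mV


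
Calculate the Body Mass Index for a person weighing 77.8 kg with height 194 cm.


BMI = weight / height^2
height = 194 cm = 1.94 m
BMI = 77.8 / 1.94^2
BMI = 20.67 kg/m^2


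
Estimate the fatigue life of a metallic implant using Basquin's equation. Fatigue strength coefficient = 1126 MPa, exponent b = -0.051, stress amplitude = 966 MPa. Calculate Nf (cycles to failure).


sigma_a = sigma_f' * (2Nf)^b
2Nf = (sigma_a/sigma_f')^(1/b)
2Nf = (966/1126)^(1/-0.051)
2Nf = 20.189373
Nf = 10.09


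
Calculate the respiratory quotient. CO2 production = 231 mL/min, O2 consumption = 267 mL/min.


RQ = VCO2 / VO2
RQ = 231 / 267
RQ = 0.8652


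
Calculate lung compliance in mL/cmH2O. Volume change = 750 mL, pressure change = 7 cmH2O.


C = dV / dP
C = 750 / 7
C = 107.1 mL/cmH2O


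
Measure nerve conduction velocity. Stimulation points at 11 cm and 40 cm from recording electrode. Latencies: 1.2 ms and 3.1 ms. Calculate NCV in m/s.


Distance = (40 - 11) / 100 = 0.29 m
dt = (3.1 - 1.2) / 1000 = 0.0019 s
NCV = dist / dt = 152.6 m/s


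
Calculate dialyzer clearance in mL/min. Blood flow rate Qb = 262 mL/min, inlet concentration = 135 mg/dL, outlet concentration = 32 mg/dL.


K = Qb * (Cb_in - Cb_out) / Cb_in
K = 262 * (135 - 32) / 135
K = 199.9 mL/min


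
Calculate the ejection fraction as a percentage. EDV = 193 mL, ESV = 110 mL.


SV = EDV - ESV = 193 - 110 = 83 mL
EF = SV/EDV * 100 = 83/193 * 100
EF = 43.01%


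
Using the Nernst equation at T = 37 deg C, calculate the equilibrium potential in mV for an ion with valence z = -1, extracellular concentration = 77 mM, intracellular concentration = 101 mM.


E = (RT/(zF)) * ln(C_out/C_in)
T = 37 + 273.15 = 310.15 K
E = (8.314 * 310.15 / (-1 * 96485)) * ln(77/101)
E = 7.251 mV


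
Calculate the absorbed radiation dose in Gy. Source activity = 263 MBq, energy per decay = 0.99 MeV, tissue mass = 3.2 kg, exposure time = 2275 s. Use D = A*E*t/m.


A = 263 MBq = 2.6300e+08 Bq
E = 0.99 MeV = 1.58598e-13 J
D = A*E*t/m = 2.6300e+08*1.58598e-13*2275/3.2
D = 0.02965 Gy


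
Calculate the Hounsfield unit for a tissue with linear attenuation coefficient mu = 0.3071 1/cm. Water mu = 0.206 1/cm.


HU = ((mu_tissue - mu_water) / mu_water) * 1000
HU = ((0.3071 - 0.206) / 0.206) * 1000
HU = 490.8


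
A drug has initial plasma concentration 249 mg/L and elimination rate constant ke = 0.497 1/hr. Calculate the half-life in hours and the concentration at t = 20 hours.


t_half = ln(2) / ke = 0.693147 / 0.497 = 1.395 hr
C(t) = C0 * exp(-ke*t) = 249 * exp(-0.497*20)
C(20) = 0.012 mg/L


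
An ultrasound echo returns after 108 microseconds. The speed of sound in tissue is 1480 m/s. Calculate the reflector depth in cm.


depth = c * t / 2
t = 108 us = 1.0800e-04 s
depth = 1480 * 1.0800e-04 / 2
depth = 0.07992 m = 7.992 cm


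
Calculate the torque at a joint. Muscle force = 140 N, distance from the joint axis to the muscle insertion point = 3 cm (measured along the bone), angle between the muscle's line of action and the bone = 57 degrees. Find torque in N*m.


Torque = F * d * sin(theta)   (moment arm = d*sin(theta))
d = 3 cm = 0.03 m
Torque = 140 * 0.03 * sin(57)
Torque = 3.522 N*m


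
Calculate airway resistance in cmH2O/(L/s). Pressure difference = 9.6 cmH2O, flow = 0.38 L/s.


R = dP / flow
R = 9.6 / 0.38
R = 25.26 cmH2O/(L/s)


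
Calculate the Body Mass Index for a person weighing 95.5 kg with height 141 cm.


BMI = weight / height^2
height = 141 cm = 1.41 m
BMI = 95.5 / 1.41^2
BMI = 48.04 kg/m^2


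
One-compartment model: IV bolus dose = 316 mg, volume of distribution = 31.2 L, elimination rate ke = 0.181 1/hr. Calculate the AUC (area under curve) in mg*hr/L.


C0 = Dose/Vd = 316/31.2 = 10.1282 mg/L
AUC = C0/ke = 10.1282/0.181
AUC = 55.96 mg*hr/L


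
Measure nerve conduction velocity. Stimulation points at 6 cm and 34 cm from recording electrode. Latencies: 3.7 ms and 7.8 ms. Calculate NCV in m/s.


Distance = (34 - 6) / 100 = 0.28 m
dt = (7.8 - 3.7) / 1000 = 0.0041 s
NCV = dist / dt = 68.29 m/s


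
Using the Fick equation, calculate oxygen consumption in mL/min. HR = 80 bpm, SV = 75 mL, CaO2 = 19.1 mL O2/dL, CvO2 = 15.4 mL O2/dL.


CO = HR*SV = 80*75/1000 = 6 L/min
a-v O2 diff = 19.1 - 15.4 = 3.7 mL/dL
VO2 = CO * (CaO2-CvO2) * 10 dL/L
VO2 = 6 * 3.7 * 10
VO2 = 222 mL/min


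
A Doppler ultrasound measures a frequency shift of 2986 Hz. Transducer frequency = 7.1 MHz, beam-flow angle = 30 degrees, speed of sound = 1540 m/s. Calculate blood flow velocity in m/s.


v = fd * c / (2 * f0 * cos(theta))
v = 2986 * 1540 / (2 * 7.1000e+06 * cos(30))
v = 0.3739 m/s


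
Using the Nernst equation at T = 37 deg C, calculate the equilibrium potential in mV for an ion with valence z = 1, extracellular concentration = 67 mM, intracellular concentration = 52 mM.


E = (RT/(zF)) * ln(C_out/C_in)
T = 37 + 273.15 = 310.15 K
E = (8.314 * 310.15 / (1 * 96485)) * ln(67/52)
E = 6.773 mV


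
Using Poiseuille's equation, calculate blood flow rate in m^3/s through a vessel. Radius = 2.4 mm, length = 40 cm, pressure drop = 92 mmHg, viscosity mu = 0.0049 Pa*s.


Q = pi*r^4*dP / (8*mu*L)
r = 0.0024 m, L = 0.4 m
dP = 92 mmHg = 12265.624 Pa
Q = 8.1534e-05 m^3/s


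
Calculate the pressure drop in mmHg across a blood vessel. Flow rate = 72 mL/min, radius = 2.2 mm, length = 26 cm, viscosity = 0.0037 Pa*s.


dP = 8*mu*L*Q / (pi*r^4)
Q = 72 mL/min = 1.2e-06 m^3/s
dP = 125.489 Pa = 125.489 / 133.322 mmHg = 0.9412 mmHg


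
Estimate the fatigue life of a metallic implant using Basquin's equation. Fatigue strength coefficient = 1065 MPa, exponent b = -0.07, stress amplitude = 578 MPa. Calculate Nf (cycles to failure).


sigma_a = sigma_f' * (2Nf)^b
2Nf = (sigma_a/sigma_f')^(1/b)
2Nf = (578/1065)^(1/-0.07)
2Nf = 6190.6972
Nf = 3095


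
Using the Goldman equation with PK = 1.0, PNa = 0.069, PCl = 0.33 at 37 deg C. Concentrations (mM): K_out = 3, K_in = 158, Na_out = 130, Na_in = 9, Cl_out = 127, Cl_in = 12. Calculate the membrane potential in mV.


Vm = (RT/F)*ln((PK*Ko + PNa*Nao + PCl*Cli)/(PK*Ki + PNa*Nai + PCl*Clo))
Numer = 15.93, Denom = 200.531
Vm = -67.69 mV


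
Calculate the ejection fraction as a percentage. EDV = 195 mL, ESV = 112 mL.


SV = EDV - ESV = 195 - 112 = 83 mL
EF = SV/EDV * 100 = 83/195 * 100
EF = 42.56%


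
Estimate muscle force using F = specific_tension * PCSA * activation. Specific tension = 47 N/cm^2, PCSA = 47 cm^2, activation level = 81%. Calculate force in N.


F = sigma * PCSA * activation
F = 47 * 47 * 0.81
F = 1789 N


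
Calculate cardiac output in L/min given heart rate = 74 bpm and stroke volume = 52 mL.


CO = HR * SV
CO = 74 * 52 / 1000
CO = 3.848 L/min


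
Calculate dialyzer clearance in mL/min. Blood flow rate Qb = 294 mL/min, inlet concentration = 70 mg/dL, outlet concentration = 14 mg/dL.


K = Qb * (Cb_in - Cb_out) / Cb_in
K = 294 * (70 - 14) / 70
K = 235.2 mL/min


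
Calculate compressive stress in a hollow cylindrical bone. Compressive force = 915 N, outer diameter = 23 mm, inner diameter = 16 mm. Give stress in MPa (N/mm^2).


A = pi*(r_o^2 - r_i^2)
r_o = 11.5 mm, r_i = 8 mm
A = 214.414 mm^2
sigma = F/A = 915 / 214.414
sigma = 4.267 MPa


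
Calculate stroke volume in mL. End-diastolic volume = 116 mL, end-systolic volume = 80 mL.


SV = EDV - ESV
SV = 116 - 80
SV = 36 mL


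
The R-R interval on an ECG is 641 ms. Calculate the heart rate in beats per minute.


HR = 60 / RR_interval(s)
RR = 641 ms = 0.641 s
HR = 60 / 0.641 = 93.6 bpm


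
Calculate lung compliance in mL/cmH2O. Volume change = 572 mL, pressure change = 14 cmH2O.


C = dV / dP
C = 572 / 14
C = 40.86 mL/cmH2O


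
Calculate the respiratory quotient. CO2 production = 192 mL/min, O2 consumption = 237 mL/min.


RQ = VCO2 / VO2
RQ = 192 / 237
RQ = 0.8101


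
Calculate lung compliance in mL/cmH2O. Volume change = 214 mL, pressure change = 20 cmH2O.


C = dV / dP
C = 214 / 20
C = 10.7 mL/cmH2O


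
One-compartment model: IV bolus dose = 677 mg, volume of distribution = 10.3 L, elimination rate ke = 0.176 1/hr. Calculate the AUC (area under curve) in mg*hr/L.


C0 = Dose/Vd = 677/10.3 = 65.7282 mg/L
AUC = C0/ke = 65.7282/0.176
AUC = 373.5 mg*hr/L


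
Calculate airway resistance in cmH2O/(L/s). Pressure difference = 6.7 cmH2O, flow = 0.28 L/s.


R = dP / flow
R = 6.7 / 0.28
R = 23.93 cmH2O/(L/s)


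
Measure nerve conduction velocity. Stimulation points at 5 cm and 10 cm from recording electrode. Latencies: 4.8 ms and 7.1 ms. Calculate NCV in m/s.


Distance = (10 - 5) / 100 = 0.05 m
dt = (7.1 - 4.8) / 1000 = 0.0023 s
NCV = dist / dt = 21.74 m/s


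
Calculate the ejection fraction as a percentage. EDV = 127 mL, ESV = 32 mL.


SV = EDV - ESV = 127 - 32 = 95 mL
EF = SV/EDV * 100 = 95/127 * 100
EF = 74.8%


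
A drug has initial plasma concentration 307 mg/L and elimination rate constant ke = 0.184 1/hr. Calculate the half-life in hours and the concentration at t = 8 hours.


t_half = ln(2) / ke = 0.693147 / 0.184 = 3.767 hr
C(t) = C0 * exp(-ke*t) = 307 * exp(-0.184*8)
C(8) = 70.45 mg/L


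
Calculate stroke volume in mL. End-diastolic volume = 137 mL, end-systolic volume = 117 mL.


SV = EDV - ESV
SV = 137 - 117
SV = 20 mL


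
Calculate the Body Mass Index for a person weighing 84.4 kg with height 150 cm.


BMI = weight / height^2
height = 150 cm = 1.5 m
BMI = 84.4 / 1.5^2
BMI = 37.51 kg/m^2


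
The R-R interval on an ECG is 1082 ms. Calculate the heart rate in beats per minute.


HR = 60 / RR_interval(s)
RR = 1082 ms = 1.082 s
HR = 60 / 1.082 = 55.45 bpm


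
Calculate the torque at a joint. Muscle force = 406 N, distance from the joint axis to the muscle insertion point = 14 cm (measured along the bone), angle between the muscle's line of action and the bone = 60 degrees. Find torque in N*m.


Torque = F * d * sin(theta)   (moment arm = d*sin(theta))
d = 14 cm = 0.14 m
Torque = 406 * 0.14 * sin(60)
Torque = 49.22 N*m


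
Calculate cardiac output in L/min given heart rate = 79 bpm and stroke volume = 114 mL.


CO = HR * SV
CO = 79 * 114 / 1000
CO = 9.006 L/min


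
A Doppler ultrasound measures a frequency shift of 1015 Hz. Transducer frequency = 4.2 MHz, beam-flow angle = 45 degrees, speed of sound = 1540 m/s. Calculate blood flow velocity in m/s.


v = fd * c / (2 * f0 * cos(theta))
v = 1015 * 1540 / (2 * 4.2000e+06 * cos(45))
v = 0.2632 m/s


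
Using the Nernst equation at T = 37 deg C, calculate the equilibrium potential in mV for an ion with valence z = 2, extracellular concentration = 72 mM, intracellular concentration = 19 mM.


E = (RT/(zF)) * ln(C_out/C_in)
T = 37 + 273.15 = 310.15 K
E = (8.314 * 310.15 / (2 * 96485)) * ln(72/19)
E = 17.8 mV


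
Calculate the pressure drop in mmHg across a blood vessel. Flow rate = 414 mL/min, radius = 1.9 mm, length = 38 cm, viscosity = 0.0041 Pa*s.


dP = 8*mu*L*Q / (pi*r^4)
Q = 414 mL/min = 6.9e-06 m^3/s
dP = 2100.59 Pa = 2100.59 / 133.322 mmHg = 15.76 mmHg


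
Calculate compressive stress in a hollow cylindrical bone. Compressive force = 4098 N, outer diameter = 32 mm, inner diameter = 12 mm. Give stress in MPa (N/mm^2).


A = pi*(r_o^2 - r_i^2)
r_o = 16 mm, r_i = 6 mm
A = 691.15 mm^2
sigma = F/A = 4098 / 691.15
sigma = 5.929 MPa


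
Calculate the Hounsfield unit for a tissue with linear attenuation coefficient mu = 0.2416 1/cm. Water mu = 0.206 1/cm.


HU = ((mu_tissue - mu_water) / mu_water) * 1000
HU = ((0.2416 - 0.206) / 0.206) * 1000
HU = 172.8


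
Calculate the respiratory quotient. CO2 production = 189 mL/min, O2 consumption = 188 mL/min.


RQ = VCO2 / VO2
RQ = 189 / 188
RQ = 1.005


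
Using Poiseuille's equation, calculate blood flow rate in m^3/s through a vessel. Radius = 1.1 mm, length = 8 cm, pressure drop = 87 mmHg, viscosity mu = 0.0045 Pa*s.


Q = pi*r^4*dP / (8*mu*L)
r = 0.0011 m, L = 0.08 m
dP = 87 mmHg = 11599.014 Pa
Q = 1.8525e-05 m^3/s


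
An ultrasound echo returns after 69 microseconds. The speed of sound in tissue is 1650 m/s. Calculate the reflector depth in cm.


depth = c * t / 2
t = 69 us = 6.9000e-05 s
depth = 1650 * 6.9000e-05 / 2
depth = 0.056925 m = 5.6925 cm


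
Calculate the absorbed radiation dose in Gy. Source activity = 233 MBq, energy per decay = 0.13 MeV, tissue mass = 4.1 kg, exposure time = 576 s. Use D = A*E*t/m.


A = 233 MBq = 2.3300e+08 Bq
E = 0.13 MeV = 2.0826e-14 J
D = A*E*t/m = 2.3300e+08*2.0826e-14*576/4.1
D = 6.8171e-04 Gy


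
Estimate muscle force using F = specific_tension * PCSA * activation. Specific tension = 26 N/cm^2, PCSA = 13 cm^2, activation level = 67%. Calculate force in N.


F = sigma * PCSA * activation
F = 26 * 13 * 0.67
F = 226.5 N


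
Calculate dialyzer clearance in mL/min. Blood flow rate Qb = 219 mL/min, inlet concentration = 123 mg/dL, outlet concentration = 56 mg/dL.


K = Qb * (Cb_in - Cb_out) / Cb_in
K = 219 * (123 - 56) / 123
K = 119.3 mL/min


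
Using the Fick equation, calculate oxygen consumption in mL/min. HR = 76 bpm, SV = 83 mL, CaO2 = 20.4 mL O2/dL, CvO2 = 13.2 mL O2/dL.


CO = HR*SV = 76*83/1000 = 6.308 L/min
a-v O2 diff = 20.4 - 13.2 = 7.2 mL/dL
VO2 = CO * (CaO2-CvO2) * 10 dL/L
VO2 = 6.308 * 7.2 * 10
VO2 = 454.2 mL/min


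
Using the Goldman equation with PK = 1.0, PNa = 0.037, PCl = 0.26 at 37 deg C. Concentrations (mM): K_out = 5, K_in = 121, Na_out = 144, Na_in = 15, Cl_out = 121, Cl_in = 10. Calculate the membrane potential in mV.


Vm = (RT/F)*ln((PK*Ko + PNa*Nao + PCl*Cli)/(PK*Ki + PNa*Nai + PCl*Clo))
Numer = 12.928, Denom = 153.015
Vm = -66.04 mV


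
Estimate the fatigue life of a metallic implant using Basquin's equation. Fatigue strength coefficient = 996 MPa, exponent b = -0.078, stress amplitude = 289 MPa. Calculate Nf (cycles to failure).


sigma_a = sigma_f' * (2Nf)^b
2Nf = (sigma_a/sigma_f')^(1/b)
2Nf = (289/996)^(1/-0.078)
2Nf = 7749076.4
Nf = 3.8745e+06


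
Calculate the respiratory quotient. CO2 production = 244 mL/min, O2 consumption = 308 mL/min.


RQ = VCO2 / VO2
RQ = 244 / 308
RQ = 0.7922


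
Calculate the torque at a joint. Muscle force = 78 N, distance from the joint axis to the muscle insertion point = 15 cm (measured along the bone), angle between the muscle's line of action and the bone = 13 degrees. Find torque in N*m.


Torque = F * d * sin(theta)   (moment arm = d*sin(theta))
d = 15 cm = 0.15 m
Torque = 78 * 0.15 * sin(13)
Torque = 2.632 N*m


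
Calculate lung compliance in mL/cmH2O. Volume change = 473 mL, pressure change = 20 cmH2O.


C = dV / dP
C = 473 / 20
C = 23.65 mL/cmH2O


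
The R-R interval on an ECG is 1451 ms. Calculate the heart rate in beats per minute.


HR = 60 / RR_interval(s)
RR = 1451 ms = 1.451 s
HR = 60 / 1.451 = 41.35 bpm


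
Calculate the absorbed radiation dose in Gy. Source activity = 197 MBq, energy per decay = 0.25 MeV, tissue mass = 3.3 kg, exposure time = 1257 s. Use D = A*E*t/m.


A = 197 MBq = 1.9700e+08 Bq
E = 0.25 MeV = 4.005e-14 J
D = A*E*t/m = 1.9700e+08*4.005e-14*1257/3.3
D = 0.003005 Gy


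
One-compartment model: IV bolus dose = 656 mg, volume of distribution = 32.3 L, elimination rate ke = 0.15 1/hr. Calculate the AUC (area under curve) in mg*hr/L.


C0 = Dose/Vd = 656/32.3 = 20.3096 mg/L
AUC = C0/ke = 20.3096/0.15
AUC = 135.4 mg*hr/L


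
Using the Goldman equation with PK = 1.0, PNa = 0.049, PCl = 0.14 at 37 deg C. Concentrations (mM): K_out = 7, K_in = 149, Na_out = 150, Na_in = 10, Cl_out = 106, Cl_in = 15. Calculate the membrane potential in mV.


Vm = (RT/F)*ln((PK*Ko + PNa*Nao + PCl*Cli)/(PK*Ki + PNa*Nai + PCl*Clo))
Numer = 16.45, Denom = 164.33
Vm = -61.51 mV


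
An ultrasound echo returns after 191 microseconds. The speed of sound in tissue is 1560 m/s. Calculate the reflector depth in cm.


depth = c * t / 2
t = 191 us = 1.9100e-04 s
depth = 1560 * 1.9100e-04 / 2
depth = 0.14898 m = 14.898 cm


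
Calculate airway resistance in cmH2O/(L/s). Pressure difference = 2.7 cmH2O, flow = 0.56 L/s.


R = dP / flow
R = 2.7 / 0.56
R = 4.821 cmH2O/(L/s)


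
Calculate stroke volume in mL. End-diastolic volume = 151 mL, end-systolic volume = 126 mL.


SV = EDV - ESV
SV = 151 - 126
SV = 25 mL


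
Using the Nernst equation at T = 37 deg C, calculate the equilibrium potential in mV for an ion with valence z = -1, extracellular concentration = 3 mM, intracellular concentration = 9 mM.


E = (RT/(zF)) * ln(C_out/C_in)
T = 37 + 273.15 = 310.15 K
E = (8.314 * 310.15 / (-1 * 96485)) * ln(3/9)
E = 29.36 mV


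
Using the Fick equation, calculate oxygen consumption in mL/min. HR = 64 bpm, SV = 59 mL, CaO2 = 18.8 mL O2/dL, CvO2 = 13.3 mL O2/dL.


CO = HR*SV = 64*59/1000 = 3.776 L/min
a-v O2 diff = 18.8 - 13.3 = 5.5 mL/dL
VO2 = CO * (CaO2-CvO2) * 10 dL/L
VO2 = 3.776 * 5.5 * 10
VO2 = 207.7 mL/min


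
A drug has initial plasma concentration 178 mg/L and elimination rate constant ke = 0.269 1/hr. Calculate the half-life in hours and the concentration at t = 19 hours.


t_half = ln(2) / ke = 0.693147 / 0.269 = 2.577 hr
C(t) = C0 * exp(-ke*t) = 178 * exp(-0.269*19)
C(19) = 1.073 mg/L


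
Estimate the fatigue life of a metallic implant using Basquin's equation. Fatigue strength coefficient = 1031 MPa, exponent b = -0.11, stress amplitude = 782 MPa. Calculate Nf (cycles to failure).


sigma_a = sigma_f' * (2Nf)^b
2Nf = (sigma_a/sigma_f')^(1/b)
2Nf = (782/1031)^(1/-0.11)
2Nf = 12.341871
Nf = 6.171


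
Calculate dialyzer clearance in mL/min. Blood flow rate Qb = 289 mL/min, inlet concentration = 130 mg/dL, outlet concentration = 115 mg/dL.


K = Qb * (Cb_in - Cb_out) / Cb_in
K = 289 * (130 - 115) / 130
K = 33.35 mL/min


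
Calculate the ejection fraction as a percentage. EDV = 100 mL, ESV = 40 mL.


SV = EDV - ESV = 100 - 40 = 60 mL
EF = SV/EDV * 100 = 60/100 * 100
EF = 60%


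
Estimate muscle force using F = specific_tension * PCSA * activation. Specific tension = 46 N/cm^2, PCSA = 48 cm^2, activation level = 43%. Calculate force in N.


F = sigma * PCSA * activation
F = 46 * 48 * 0.43
F = 949.4 N


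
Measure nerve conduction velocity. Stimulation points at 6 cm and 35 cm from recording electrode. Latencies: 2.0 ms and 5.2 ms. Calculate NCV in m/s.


Distance = (35 - 6) / 100 = 0.29 m
dt = (5.2 - 2.0) / 1000 = 0.0032 s
NCV = dist / dt = 90.62 m/s


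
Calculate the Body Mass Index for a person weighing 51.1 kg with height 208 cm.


BMI = weight / height^2
height = 208 cm = 2.08 m
BMI = 51.1 / 2.08^2
BMI = 11.81 kg/m^2


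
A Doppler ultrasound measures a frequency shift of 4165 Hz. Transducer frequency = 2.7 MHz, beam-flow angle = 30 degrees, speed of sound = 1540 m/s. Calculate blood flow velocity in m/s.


v = fd * c / (2 * f0 * cos(theta))
v = 4165 * 1540 / (2 * 2.7000e+06 * cos(30))
v = 1.372 m/s


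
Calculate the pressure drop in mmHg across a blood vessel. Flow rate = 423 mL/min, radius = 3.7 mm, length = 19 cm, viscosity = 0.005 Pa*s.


dP = 8*mu*L*Q / (pi*r^4)
Q = 423 mL/min = 7.05e-06 m^3/s
dP = 91.001 Pa = 91.001 / 133.322 mmHg = 0.6826 mmHg


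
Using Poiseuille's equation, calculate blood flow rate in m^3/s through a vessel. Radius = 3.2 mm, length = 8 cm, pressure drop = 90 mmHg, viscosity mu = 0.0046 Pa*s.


Q = pi*r^4*dP / (8*mu*L)
r = 0.0032 m, L = 0.08 m
dP = 90 mmHg = 11998.98 Pa
Q = 0.001343 m^3/s


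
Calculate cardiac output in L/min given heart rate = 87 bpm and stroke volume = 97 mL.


CO = HR * SV
CO = 87 * 97 / 1000
CO = 8.439 L/min


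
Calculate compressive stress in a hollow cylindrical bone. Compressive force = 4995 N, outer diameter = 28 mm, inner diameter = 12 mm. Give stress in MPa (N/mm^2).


A = pi*(r_o^2 - r_i^2)
r_o = 14 mm, r_i = 6 mm
A = 502.655 mm^2
sigma = F/A = 4995 / 502.655
sigma = 9.937 MPa


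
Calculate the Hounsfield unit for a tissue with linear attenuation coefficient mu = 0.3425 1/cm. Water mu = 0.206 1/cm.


HU = ((mu_tissue - mu_water) / mu_water) * 1000
HU = ((0.3425 - 0.206) / 0.206) * 1000
HU = 662.6


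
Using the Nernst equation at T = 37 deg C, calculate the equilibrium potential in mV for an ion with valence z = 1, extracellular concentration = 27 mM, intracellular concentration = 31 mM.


E = (RT/(zF)) * ln(C_out/C_in)
T = 37 + 273.15 = 310.15 K
E = (8.314 * 310.15 / (1 * 96485)) * ln(27/31)
E = -3.692 mV


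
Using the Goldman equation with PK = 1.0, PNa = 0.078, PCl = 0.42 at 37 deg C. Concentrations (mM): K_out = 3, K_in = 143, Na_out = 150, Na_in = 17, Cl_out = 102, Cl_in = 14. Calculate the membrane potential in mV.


Vm = (RT/F)*ln((PK*Ko + PNa*Nao + PCl*Cli)/(PK*Ki + PNa*Nai + PCl*Clo))
Numer = 20.58, Denom = 187.166
Vm = -59 mV


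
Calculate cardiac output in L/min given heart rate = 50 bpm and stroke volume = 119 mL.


CO = HR * SV
CO = 50 * 119 / 1000
CO = 5.95 L/min


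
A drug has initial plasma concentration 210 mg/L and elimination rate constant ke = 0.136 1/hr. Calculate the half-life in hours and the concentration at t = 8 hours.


t_half = ln(2) / ke = 0.693147 / 0.136 = 5.097 hr
C(t) = C0 * exp(-ke*t) = 210 * exp(-0.136*8)
C(8) = 70.75 mg/L


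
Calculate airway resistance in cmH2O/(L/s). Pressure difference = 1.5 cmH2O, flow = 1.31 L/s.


R = dP / flow
R = 1.5 / 1.31
R = 1.145 cmH2O/(L/s)


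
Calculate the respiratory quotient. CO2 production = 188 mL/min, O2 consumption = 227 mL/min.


RQ = VCO2 / VO2
RQ = 188 / 227
RQ = 0.8282


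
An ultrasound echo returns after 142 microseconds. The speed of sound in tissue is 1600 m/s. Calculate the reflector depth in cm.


depth = c * t / 2
t = 142 us = 1.4200e-04 s
depth = 1600 * 1.4200e-04 / 2
depth = 0.1136 m = 11.36 cm


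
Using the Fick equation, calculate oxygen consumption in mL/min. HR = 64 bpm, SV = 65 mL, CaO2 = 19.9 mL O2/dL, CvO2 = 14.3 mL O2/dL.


CO = HR*SV = 64*65/1000 = 4.16 L/min
a-v O2 diff = 19.9 - 14.3 = 5.6 mL/dL
VO2 = CO * (CaO2-CvO2) * 10 dL/L
VO2 = 4.16 * 5.6 * 10
VO2 = 233 mL/min


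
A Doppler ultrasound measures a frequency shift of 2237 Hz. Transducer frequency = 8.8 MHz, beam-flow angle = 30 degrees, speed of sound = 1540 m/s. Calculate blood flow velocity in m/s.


v = fd * c / (2 * f0 * cos(theta))
v = 2237 * 1540 / (2 * 8.8000e+06 * cos(30))
v = 0.226 m/s


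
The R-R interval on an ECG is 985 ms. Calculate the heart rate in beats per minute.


HR = 60 / RR_interval(s)
RR = 985 ms = 0.985 s
HR = 60 / 0.985 = 60.91 bpm


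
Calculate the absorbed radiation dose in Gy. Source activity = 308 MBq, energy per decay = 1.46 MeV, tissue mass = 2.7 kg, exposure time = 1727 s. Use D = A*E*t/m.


A = 308 MBq = 3.0800e+08 Bq
E = 1.46 MeV = 2.33892e-13 J
D = A*E*t/m = 3.0800e+08*2.33892e-13*1727/2.7
D = 0.04608 Gy


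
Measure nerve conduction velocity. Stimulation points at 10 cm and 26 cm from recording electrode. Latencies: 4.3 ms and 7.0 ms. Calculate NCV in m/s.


Distance = (26 - 10) / 100 = 0.16 m
dt = (7.0 - 4.3) / 1000 = 0.0027 s
NCV = dist / dt = 59.26 m/s


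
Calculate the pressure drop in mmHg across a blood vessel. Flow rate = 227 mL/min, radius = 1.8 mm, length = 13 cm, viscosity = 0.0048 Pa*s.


dP = 8*mu*L*Q / (pi*r^4)
Q = 227 mL/min = 3.78333e-06 m^3/s
dP = 572.676 Pa = 572.676 / 133.322 mmHg = 4.295 mmHg


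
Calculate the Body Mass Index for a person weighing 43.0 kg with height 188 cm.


BMI = weight / height^2
height = 188 cm = 1.88 m
BMI = 43.0 / 1.88^2
BMI = 12.17 kg/m^2


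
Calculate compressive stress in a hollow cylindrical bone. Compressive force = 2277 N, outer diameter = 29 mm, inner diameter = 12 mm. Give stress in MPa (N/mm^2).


A = pi*(r_o^2 - r_i^2)
r_o = 14.5 mm, r_i = 6 mm
A = 547.423 mm^2
sigma = F/A = 2277 / 547.423
sigma = 4.159 MPa


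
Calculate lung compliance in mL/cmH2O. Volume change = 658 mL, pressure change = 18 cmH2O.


C = dV / dP
C = 658 / 18
C = 36.56 mL/cmH2O


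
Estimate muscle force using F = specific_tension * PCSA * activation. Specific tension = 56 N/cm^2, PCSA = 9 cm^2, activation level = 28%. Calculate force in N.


F = sigma * PCSA * activation
F = 56 * 9 * 0.28
F = 141.1 N


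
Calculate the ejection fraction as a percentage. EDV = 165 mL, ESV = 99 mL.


SV = EDV - ESV = 165 - 99 = 66 mL
EF = SV/EDV * 100 = 66/165 * 100
EF = 40%


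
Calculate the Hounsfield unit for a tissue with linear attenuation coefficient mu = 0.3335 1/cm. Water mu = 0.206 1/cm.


HU = ((mu_tissue - mu_water) / mu_water) * 1000
HU = ((0.3335 - 0.206) / 0.206) * 1000
HU = 618.9


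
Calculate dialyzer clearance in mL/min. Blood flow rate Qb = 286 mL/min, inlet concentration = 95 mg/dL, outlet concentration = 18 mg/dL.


K = Qb * (Cb_in - Cb_out) / Cb_in
K = 286 * (95 - 18) / 95
K = 231.8 mL/min
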